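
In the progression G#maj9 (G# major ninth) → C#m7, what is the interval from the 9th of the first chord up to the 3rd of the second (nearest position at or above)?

diminished 5th

G#maj9 (G# major ninth) has A# as its 9th, and C#m7 has E as its 3rd.
5 letter names make it a fifth; at 6 semitones (a half step narrower than perfect) the quality is diminished.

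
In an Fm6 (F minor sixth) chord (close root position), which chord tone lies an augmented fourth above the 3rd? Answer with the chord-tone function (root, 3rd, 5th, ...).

6th

Fm6: F, Ab, C, D.
The 3rd is Ab. An augmented fourth above Ab is D.
D is the chord's 6th.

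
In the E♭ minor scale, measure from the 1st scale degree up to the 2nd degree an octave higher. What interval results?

The scale runs E♭ F G♭ A♭ B♭ C♭ D♭.
The 1st scale degree is E♭ and the scale degree 2 (up an octave) is F.
Counting 9 letters and 14 half steps from E♭ gives a major ninth.

major ninth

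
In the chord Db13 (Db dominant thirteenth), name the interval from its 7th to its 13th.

major seventh

The chord tones of Db dominant thirteenth are Db, F, Ab, Cb, Eb, Bb.
7th = Cb; 13th = Bb.
Cb up to Bb spans 7 letter names and 11 semitones — a major seventh.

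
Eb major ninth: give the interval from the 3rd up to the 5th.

minor 3rd

The chord tones of Eb major ninth are Eb–G–Bb–D–F.
That puts G below Bb.
3 letter names make it a third; at 3 semitones (a half step narrower than major) the quality is minor.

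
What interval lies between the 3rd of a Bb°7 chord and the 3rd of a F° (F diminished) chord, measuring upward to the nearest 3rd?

perfect fifth

Bb°7 has Db as its 3rd, and F° (F diminished) has Ab as its 3rd.
Counting 5 letters and 7 half steps from Db gives a perfect fifth.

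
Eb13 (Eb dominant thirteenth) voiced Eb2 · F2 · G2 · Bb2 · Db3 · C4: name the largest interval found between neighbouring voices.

major seventh

Adjacent intervals: Eb2→F2 = major second; F2→G2 = major second; G2→Bb2 = minor third; Bb2→Db3 = minor third; Db3→C4 = major seventh.
The largest is Db3 to C4, a major seventh (11 semitones).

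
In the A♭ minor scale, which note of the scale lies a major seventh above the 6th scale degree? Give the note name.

The scale is A♭ B♭ C♭ D♭ E♭ F♭ G♭.
The 6th scale degree is F♭; a major seventh above that is E♭ — scale degree 5.

Eb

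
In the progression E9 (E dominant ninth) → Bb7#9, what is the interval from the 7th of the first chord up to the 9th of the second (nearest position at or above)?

M7

The 7th of E9 (E dominant ninth) is D; the 9th of Bb7#9 is C#.
D up to C# spans 7 letter names and 11 semitones — a major seventh.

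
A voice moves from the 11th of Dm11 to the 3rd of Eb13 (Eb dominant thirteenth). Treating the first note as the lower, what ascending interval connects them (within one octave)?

perfect unison

Dm11 has G as its 11th, and Eb13 (Eb dominant thirteenth) has G as its 3rd.
From G to G is 0 semitones, exactly the perfect unison.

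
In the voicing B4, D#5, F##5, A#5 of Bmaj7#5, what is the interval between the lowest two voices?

Those voices are B4 and D#5.
B up to D# spans 3 letter names and 4 semitones — a major third.

major third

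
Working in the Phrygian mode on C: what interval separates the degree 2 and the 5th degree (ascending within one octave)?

Spelling the Phrygian mode on C: C D♭ E♭ F G A♭ B♭.
That puts D♭ below G.
4 letter names make it a fourth; at 6 semitones (a half step wider than perfect) the quality is augmented.

augmented 4th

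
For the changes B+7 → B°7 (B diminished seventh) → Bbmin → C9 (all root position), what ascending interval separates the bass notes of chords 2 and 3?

diminished 8th

The roots are B and Bb.
From B to Bb: 11 semitones over an octave = diminished.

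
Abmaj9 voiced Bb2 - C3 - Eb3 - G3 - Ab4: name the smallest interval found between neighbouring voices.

major second

Adjacent intervals: Bb2→C3 = major second; C3→Eb3 = minor third; Eb3→G3 = major third; G3→Ab4 = minor ninth.
The smallest is Bb2 to C3, a major second (2 semitones).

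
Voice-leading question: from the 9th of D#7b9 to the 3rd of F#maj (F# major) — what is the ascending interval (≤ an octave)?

D#7b9 has E as its 9th, and F#maj (F# major) has A# as its 3rd.
E up to A# is 6 semitones, a half step wider than a perfect fourth, so the interval is augmented.

A4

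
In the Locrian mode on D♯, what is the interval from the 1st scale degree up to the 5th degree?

diminished fifth

The scale runs D♯ E F♯ G♯ A B C♯.
So we need the interval from D♯ up to A.
D♯ up to A is 6 semitones, a half step narrower than a perfect fifth, so the interval is diminished.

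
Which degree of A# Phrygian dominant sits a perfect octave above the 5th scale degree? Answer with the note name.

The scale is A# B C## D# E# F# G#.
The 5th scale degree is E#; a perfect octave above that is E# — scale degree 5.

E#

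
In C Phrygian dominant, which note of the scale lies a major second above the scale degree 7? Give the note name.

The scale is C Db E F G Ab Bb.
The scale degree 7 is Bb; a major second above that is C — scale degree 1.

C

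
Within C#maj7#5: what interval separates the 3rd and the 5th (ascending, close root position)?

C#maj7#5: C#, E#, G##, B#.
That puts E# below G##.
E# up to G## spans 3 letter names and 4 semitones — a major third.

major 3rd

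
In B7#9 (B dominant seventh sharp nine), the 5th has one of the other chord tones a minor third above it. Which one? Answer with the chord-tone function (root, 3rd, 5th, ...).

The chord tones of B7#9 (B dominant seventh sharp nine) are B, D#, F#, A, C##.
The 5th is F#. A minor third above F# is A.
A is the chord's 7th.

7th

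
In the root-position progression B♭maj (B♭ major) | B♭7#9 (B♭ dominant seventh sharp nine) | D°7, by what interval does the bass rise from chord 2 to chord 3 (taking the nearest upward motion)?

The roots are B♭ and D.
B♭ up to D spans 3 letter names and 4 semitones — a major third.

major third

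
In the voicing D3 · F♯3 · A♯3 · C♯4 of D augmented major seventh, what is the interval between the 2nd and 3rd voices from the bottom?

Those voices are F♯3 and A♯3.
Counting 3 letters and 4 half steps from F♯ gives a major third.

major third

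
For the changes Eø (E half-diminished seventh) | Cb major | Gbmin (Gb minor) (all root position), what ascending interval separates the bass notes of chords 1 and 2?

The roots are E and Cb.
E up to Cb is 7 semitones, a whole step narrower than a major sixth, so the interval is diminished.

diminished 6th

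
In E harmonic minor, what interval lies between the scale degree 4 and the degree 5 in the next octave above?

E harmonic minor: E F# G A B C D#.
That puts A below B.
Counting 9 letters and 14 half steps from A gives a major ninth.

M9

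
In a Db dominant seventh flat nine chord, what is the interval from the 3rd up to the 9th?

The chord tones of Db dominant seventh flat nine are Db–F–Ab–Cb–Ebb.
That puts F below Ebb.
From F to Ebb: 9 semitones over a seventh = diminished.

diminished 7th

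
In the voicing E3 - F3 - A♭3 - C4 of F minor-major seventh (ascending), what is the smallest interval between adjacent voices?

minor second

Adjacent intervals: E3→F3 = minor second; F3→A♭3 = minor third; A♭3→C4 = major third.
The smallest is E3 to F3, a minor second (1 semitone).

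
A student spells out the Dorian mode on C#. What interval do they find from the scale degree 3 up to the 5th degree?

major 3rd

C# dorian: C# D# E F# G# A# B.
So we need the interval from E up to G#.
From E to G# is 4 semitones, exactly the major third.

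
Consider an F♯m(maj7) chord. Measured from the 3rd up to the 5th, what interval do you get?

M3

The chord tones of F♯m(maj7) are F♯ A C♯ E♯.
The 3rd is A and the 5th is C♯.
Counting 3 letters and 4 half steps from A gives a major third.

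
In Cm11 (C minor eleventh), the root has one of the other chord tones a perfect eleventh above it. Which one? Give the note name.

The chord tones of C minor eleventh are C, Eb, G, Bb, D, F.
The root is C. A perfect eleventh above C is F.
F is the chord's 11th.

F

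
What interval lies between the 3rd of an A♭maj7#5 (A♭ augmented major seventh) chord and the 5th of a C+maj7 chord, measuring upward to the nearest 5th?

The 3rd of A♭maj7#5 (A♭ augmented major seventh) is C; the 5th of C+maj7 is G♯.
From C to G♯: 8 semitones over a fifth = augmented.

augmented fifth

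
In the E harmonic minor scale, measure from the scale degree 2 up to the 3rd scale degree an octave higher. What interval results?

minor 9th

Spelling the E harmonic minor scale: E F♯ G A B C D♯.
The scale degree 2 is F♯ and the degree 3 (up an octave) is G.
From F♯ to G: 13 semitones over a ninth = minor.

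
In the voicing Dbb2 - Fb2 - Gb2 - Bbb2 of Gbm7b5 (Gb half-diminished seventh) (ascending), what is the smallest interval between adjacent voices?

major second

Adjacent intervals: Dbb2→Fb2 = major third; Fb2→Gb2 = major second; Gb2→Bbb2 = minor third.
The smallest is Fb2 to Gb2, a major second (2 semitones).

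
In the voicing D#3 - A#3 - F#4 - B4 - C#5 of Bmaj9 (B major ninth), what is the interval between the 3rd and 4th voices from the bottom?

Those voices are F#4 and B4.
From F# to B is 5 semitones, exactly the perfect fourth.

perfect fourth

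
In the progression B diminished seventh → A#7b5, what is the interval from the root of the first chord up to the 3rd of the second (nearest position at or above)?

augmented 2nd

B diminished seventh has B as its root, and A#7b5 has C## as its 3rd.
2 letter names make it a second; at 3 semitones (a half step wider than major) the quality is augmented.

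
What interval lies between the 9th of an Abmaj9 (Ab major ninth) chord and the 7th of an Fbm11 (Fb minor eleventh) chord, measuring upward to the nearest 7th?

Abmaj9 (Ab major ninth) has Bb as its 9th, and Fbm11 (Fb minor eleventh) has Ebb as its 7th.
4 letter names make it a fourth; at 4 semitones (a half step narrower than perfect) the quality is diminished.

diminished fourth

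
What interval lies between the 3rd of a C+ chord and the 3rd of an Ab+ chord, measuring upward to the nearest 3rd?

minor sixth

The 3rd of C+ is E; the 3rd of Ab+ is C.
6 letter names make it a sixth; at 8 semitones (a half step narrower than major) the quality is minor.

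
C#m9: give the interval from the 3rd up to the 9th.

major seventh

Spelling the chord: C#-E-G#-B-D#.
That puts E below D#.
E up to D# spans 7 letter names and 11 semitones — a major seventh.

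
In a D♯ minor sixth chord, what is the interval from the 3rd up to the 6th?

augmented fourth

The chord tones of D♯ minor sixth are D♯-F♯-A♯-B♯.
3rd = F♯; 6th = B♯.
F♯ up to B♯ is 6 semitones, a half step wider than a perfect fourth, so the interval is augmented.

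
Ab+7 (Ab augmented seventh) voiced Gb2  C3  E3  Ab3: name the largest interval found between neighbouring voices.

A4

Adjacent intervals: Gb2→C3 = augmented fourth; C3→E3 = major third; E3→Ab3 = diminished fourth.
The largest is Gb2 to C3, an augmented fourth (6 semitones).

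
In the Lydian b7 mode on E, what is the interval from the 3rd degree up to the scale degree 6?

perfect 4th

Spelling the Lydian b7 mode on E: E F# G# A# B C# D.
The 3rd degree is G# and the scale degree 6 is C#.
G# up to C# spans 4 letter names and 5 semitones — a perfect fourth.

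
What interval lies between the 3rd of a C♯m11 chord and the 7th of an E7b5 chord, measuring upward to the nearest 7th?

The 3rd of C♯m11 is E; the 7th of E7b5 is D.
From E to D: 10 semitones over a seventh = minor.

minor seventh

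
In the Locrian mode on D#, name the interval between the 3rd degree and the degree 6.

The scale runs D# E F# G# A B C#.
So we need the interval from F# up to B.
F# up to B spans 4 letter names and 5 semitones — a perfect fourth.

P4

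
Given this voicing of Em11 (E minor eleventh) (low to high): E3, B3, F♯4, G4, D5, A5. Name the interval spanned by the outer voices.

perfect 18th

The outer voices are E3 and A5.
From E to A is 29 semitones, exactly the perfect 18th.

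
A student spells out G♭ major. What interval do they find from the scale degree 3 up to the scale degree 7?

perfect fifth

G♭ major: G♭ A♭ B♭ C♭ D♭ E♭ F.
The scale degree 3 is B♭ and the degree 7 is F.
From B♭ to F is 7 semitones, exactly the perfect fifth.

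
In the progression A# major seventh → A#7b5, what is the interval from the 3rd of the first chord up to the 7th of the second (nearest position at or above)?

diminished 5th

A# major seventh has C## as its 3rd, and A#7b5 has G# as its 7th.
5 letter names make it a fifth; at 6 semitones (a half step narrower than perfect) the quality is diminished.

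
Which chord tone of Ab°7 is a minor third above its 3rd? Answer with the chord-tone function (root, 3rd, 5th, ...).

The chord tones of Ab°7 (Ab diminished seventh) are Ab Cb Ebb Gbb.
The 3rd is Cb. A minor third above Cb is Ebb.
Ebb is the chord's 5th.

5th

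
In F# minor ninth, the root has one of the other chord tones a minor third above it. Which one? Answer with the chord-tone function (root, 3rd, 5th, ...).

3rd

Spelling the chord: F# A C# E G#.
The root is F#. A minor third above F# is A.
A is the chord's 3rd.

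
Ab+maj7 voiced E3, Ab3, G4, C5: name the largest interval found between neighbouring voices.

Adjacent intervals: E3→Ab3 = diminished fourth; Ab3→G4 = major seventh; G4→C5 = perfect fourth.
The largest is Ab3 to G4, a major seventh (11 semitones).

major seventh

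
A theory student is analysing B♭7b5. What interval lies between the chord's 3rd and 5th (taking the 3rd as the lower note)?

diminished third

Spelling the chord: B♭, D, F♭, A♭.
So we need the interval from D up to F♭.
From D to F♭: 2 semitones over a third = diminished.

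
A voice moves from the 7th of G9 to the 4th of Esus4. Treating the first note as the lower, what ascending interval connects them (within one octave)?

M3

The 7th of G9 is F; the 4th of Esus4 is A.
Counting 3 letters and 4 half steps from F gives a major third.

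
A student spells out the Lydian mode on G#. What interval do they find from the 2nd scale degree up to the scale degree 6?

Spelling the Lydian mode on G#: G# A# B# C## D# E# F##.
2nd scale degree = A#; degree 6 = E#.
A# up to E# spans 5 letter names and 7 semitones — a perfect fifth.

perfect fifth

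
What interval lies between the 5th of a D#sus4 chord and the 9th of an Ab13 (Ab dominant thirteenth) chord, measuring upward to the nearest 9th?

diminished second

The 5th of D#sus4 is A#; the 9th of Ab13 (Ab dominant thirteenth) is Bb.
2 letter names make it a second; at 0 semitones (a whole step narrower than major) the quality is diminished.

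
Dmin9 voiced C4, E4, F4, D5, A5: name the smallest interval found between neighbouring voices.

minor second

Adjacent intervals: C4→E4 = major third; E4→F4 = minor second; F4→D5 = major sixth; D5→A5 = perfect fifth.
The smallest is E4 to F4, a minor second (1 semitone).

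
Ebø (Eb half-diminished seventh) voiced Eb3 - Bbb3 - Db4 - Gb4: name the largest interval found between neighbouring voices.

diminished fifth

Adjacent intervals: Eb3→Bbb3 = diminished fifth; Bbb3→Db4 = major third; Db4→Gb4 = perfect fourth.
The largest is Eb3 to Bbb3, a diminished fifth (6 semitones).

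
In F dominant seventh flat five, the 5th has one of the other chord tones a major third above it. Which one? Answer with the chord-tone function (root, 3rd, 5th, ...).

7th

Spelling the chord: F-A-C♭-E♭.
The 5th is C♭. A major third above C♭ is E♭.
E♭ is the chord's 7th.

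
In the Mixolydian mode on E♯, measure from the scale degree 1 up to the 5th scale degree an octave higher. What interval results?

P12

Spelling the Mixolydian mode on E♯: E♯ F𝄪 G𝄪 A♯ B♯ C𝄪 D♯.
The scale degree 1 is E♯ and the degree 5 (up an octave) is B♯.
Counting 12 letters and 19 half steps from E♯ gives a perfect twelfth.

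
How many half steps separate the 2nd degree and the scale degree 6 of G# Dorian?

7

The scale is G# A# B C# D# E# F#.
A# up to E# is a perfect fifth — 7 semitones.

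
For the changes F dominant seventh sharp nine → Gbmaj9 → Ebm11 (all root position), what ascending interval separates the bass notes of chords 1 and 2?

The roots are F and Gb.
2 letter names make it a second; at 1 semitone (a half step narrower than major) the quality is minor.

minor 2nd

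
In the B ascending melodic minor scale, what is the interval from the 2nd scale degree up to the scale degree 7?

The scale runs B C# D E F# G# A#.
That puts C# below A#.
C# up to A# spans 6 letter names and 9 semitones — a major sixth.

major 6th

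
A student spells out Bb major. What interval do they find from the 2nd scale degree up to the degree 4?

minor third

Bb major: Bb C D Eb F G A.
2nd scale degree = C; degree 4 = Eb.
C up to Eb is 3 semitones, a half step narrower than a major third, so the interval is minor.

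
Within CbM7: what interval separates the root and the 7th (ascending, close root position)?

Spelling the chord: Cb-Eb-Gb-Bb.
So we need the interval from Cb up to Bb.
From Cb to Bb is 11 semitones, exactly the major seventh.

major seventh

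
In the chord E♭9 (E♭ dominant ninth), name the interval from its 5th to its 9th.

The chord tones of E♭9 are E♭ G B♭ D♭ F.
5th = B♭; 9th = F.
From B♭ to F is 7 semitones, exactly the perfect fifth.

perfect fifth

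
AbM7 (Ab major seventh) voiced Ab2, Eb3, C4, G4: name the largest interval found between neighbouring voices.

major sixth

Adjacent intervals: Ab2→Eb3 = perfect fifth; Eb3→C4 = major sixth; C4→G4 = perfect fifth.
The largest is Eb3 to C4, a major sixth (9 semitones).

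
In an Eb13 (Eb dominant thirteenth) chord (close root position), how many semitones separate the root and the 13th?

Eb13 (Eb dominant thirteenth) is spelled Eb-G-Bb-Db-F-C.
Eb to C is a major thirteenth: 21 semitones.

21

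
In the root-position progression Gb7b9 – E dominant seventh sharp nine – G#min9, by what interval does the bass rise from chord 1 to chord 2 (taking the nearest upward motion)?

The roots are Gb and E.
From Gb to E: 10 semitones over a sixth = augmented.

augmented 6th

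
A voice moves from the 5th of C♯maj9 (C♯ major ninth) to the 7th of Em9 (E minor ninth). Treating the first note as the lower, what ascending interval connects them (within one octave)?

diminished fifth

The 5th of C♯maj9 (C♯ major ninth) is G♯; the 7th of Em9 (E minor ninth) is D.
G♯ up to D is 6 semitones, a half step narrower than a perfect fifth, so the interval is diminished.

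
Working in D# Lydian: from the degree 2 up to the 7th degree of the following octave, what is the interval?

The scale runs D# E# F## G## A# B# C##.
Degree 2 = E#; 7th scale degree (up an octave) = C##.
Counting 13 letters and 21 half steps from E# gives a major thirteenth.

major 13th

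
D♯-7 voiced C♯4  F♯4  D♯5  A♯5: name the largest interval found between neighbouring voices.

Adjacent intervals: C♯4→F♯4 = perfect fourth; F♯4→D♯5 = major sixth; D♯5→A♯5 = perfect fifth.
The largest is F♯4 to D♯5, a major sixth (9 semitones).

major 6th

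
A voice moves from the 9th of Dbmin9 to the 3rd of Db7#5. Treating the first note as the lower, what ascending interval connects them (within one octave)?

The 9th of Dbmin9 is Eb; the 3rd of Db7#5 is F.
From Eb to F is 2 semitones, exactly the major second.

M2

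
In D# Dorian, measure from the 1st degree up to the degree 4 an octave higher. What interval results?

The scale runs D# E# F# G# A# B# C#.
So we need the interval from D# up to G#.
Counting 11 letters and 17 half steps from D# gives a perfect eleventh.

perfect 11th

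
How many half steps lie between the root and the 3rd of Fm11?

3

Fm11 (F minor eleventh) is spelled F–Ab–C–Eb–G–Bb.
F to Ab is a minor third: 3 semitones.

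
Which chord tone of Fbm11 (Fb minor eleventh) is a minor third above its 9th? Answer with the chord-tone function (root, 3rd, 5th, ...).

The chord tones of Fb minor eleventh are Fb, Abb, Cb, Ebb, Gb, Bbb.
The 9th is Gb. A minor third above Gb is Bbb.
Bbb is the chord's 11th.

11th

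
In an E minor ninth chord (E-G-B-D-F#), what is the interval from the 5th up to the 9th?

The 5th is B and the 9th is F#.
From B to F# is 7 semitones, exactly the perfect fifth.

perfect 5th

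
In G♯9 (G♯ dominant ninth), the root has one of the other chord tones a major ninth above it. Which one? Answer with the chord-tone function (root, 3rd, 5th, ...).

Spelling the chord: G♯–B♯–D♯–F♯–A♯.
The root is G♯. A major ninth above G♯ is A♯.
A♯ is the chord's 9th.

9th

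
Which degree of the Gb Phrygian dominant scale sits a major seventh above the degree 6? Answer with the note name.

Db

The scale is Gb Abb Bb Cb Db Ebb Fb.
The degree 6 is Ebb; a major seventh above that is Db — scale degree 5.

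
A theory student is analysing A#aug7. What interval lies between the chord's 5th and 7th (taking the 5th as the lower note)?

The chord tones of A#aug7 (A# augmented seventh) are A#, C##, E##, G#.
That puts E## below G#.
E## up to G# is 2 semitones, a whole step narrower than a major third, so the interval is diminished.

diminished third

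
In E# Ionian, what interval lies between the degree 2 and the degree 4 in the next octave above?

minor 10th

The scale runs E# F## G## A# B# C## D##.
Degree 2 = F##; degree 4 (up an octave) = A#.
F## up to A# is 15 semitones, a half step narrower than a major tenth, so the interval is minor.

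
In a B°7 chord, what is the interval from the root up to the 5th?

Spelling the chord: B D F Ab.
Root = B; 5th = F.
5 letter names make it a fifth; at 6 semitones (a half step narrower than perfect) the quality is diminished.

diminished fifth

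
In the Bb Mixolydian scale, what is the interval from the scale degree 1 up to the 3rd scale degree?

The scale runs Bb C D Eb F G Ab.
Scale degree 1 = Bb; 3rd scale degree = D.
Bb up to D spans 3 letter names and 4 semitones — a major third.

M3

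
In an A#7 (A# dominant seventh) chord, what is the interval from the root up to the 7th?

minor seventh

A#7: A#, C##, E#, G#.
So we need the interval from A# up to G#.
A# up to G# is 10 semitones, a half step narrower than a major seventh, so the interval is minor.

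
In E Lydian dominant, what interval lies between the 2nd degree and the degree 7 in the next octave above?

minor thirteenth

The scale runs E F# G# A# B C# D.
2nd degree = F#; scale degree 7 (up an octave) = D.
13 letter names make it a thirteenth; at 20 semitones (a half step narrower than major) the quality is minor.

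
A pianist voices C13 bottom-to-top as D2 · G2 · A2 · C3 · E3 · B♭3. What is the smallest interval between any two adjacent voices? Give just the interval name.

major second

Adjacent intervals: D2→G2 = perfect fourth; G2→A2 = major second; A2→C3 = minor third; C3→E3 = major third; E3→B♭3 = diminished fifth.
The smallest is G2 to A2, a major second (2 semitones).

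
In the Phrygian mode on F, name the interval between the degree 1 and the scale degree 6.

minor 6th

The scale runs F Gb Ab Bb C Db Eb.
The degree 1 is F and the degree 6 is Db.
From F to Db: 8 semitones over a sixth = minor.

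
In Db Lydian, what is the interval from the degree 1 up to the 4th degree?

Db lydian: Db Eb F G Ab Bb C.
That puts Db below G.
Db up to G is 6 semitones, a half step wider than a perfect fourth, so the interval is augmented.

augmented fourth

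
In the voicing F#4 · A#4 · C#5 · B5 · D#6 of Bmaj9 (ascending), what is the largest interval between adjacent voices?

minor seventh

Adjacent intervals: F#4→A#4 = major third; A#4→C#5 = minor third; C#5→B5 = minor seventh; B5→D#6 = major third.
The largest is C#5 to B5, a minor seventh (10 semitones).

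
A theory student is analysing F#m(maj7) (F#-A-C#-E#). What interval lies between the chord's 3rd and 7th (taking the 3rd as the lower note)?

augmented fifth

So we need the interval from A up to E#.
From A to E#: 8 semitones over a fifth = augmented.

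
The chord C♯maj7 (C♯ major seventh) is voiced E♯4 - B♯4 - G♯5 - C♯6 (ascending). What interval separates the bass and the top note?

minor thirteenth

The outer voices are E♯4 and C♯6.
From E♯ to C♯: 20 semitones over a thirteenth = minor.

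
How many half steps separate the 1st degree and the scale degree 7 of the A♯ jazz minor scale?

11

The scale is A♯ B♯ C♯ D♯ E♯ F𝄪 G𝄪.
A♯ up to G𝄪 is a major seventh — 11 semitones.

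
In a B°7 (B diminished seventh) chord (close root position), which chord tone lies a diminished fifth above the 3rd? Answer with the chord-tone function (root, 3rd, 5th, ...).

7th

The chord tones of B°7 (B diminished seventh) are B-D-F-A♭.
The 3rd is D. A diminished fifth above D is A♭.
A♭ is the chord's 7th.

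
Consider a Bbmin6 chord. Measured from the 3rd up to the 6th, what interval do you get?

augmented fourth

Spelling the chord: Bb, Db, F, G.
So we need the interval from Db up to G.
From Db to G: 6 semitones over a fourth = augmented.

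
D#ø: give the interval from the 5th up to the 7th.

D#m7b5 (D# half-diminished seventh): D# F# A C#.
So we need the interval from A up to C#.
A up to C# spans 3 letter names and 4 semitones — a major third.

major 3rd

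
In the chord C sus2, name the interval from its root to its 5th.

perfect fifth

Csus2: C-D-G.
The root is C and the 5th is G.
From C to G is 7 semitones, exactly the perfect fifth.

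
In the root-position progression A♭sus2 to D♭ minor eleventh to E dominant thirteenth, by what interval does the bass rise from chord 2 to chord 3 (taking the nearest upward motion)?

The roots are D♭ and E.
D♭ up to E is 3 semitones, a half step wider than a major second, so the interval is augmented.

augmented second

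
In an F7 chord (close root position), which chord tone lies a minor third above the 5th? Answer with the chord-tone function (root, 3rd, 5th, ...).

F dominant seventh: F-A-C-Eb.
The 5th is C. A minor third above C is Eb.
Eb is the chord's 7th.

7th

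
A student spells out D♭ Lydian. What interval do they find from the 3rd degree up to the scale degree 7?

Spelling D♭ Lydian: D♭ E♭ F G A♭ B♭ C.
So we need the interval from F up to C.
F up to C spans 5 letter names and 7 semitones — a perfect fifth.

perfect fifth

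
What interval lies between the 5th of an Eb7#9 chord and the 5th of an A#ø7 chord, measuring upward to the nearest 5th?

Eb7#9 has Bb as its 5th, and A#ø7 has E as its 5th.
4 letter names make it a fourth; at 6 semitones (a half step wider than perfect) the quality is augmented.

A4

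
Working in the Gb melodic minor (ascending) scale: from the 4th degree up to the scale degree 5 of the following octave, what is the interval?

major ninth

Spelling the Gb melodic minor (ascending) scale: Gb Ab Bbb Cb Db Eb F.
4th degree = Cb; degree 5 (up an octave) = Db.
Cb up to Db spans 9 letter names and 14 semitones — a major ninth.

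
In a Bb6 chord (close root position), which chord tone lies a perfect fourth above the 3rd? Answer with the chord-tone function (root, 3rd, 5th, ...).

6th

Spelling the chord: Bb–D–F–G.
The 3rd is D. A perfect fourth above D is G.
G is the chord's 6th.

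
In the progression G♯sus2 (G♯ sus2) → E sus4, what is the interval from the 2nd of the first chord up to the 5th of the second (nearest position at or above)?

minor second

The 2nd of G♯sus2 (G♯ sus2) is A♯; the 5th of E sus4 is B.
2 letter names make it a second; at 1 semitone (a half step narrower than major) the quality is minor.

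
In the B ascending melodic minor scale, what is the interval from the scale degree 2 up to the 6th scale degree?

P5

The scale runs B C# D E F# G# A#.
That puts C# below G#.
Counting 5 letters and 7 half steps from C# gives a perfect fifth.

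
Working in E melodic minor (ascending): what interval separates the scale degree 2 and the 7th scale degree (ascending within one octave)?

The scale runs E F♯ G A B C♯ D♯.
The scale degree 2 is F♯ and the 7th scale degree is D♯.
Counting 6 letters and 9 half steps from F♯ gives a major sixth.

major 6th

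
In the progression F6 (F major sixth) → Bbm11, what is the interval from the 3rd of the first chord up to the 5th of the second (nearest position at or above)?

m6

The 3rd of F6 (F major sixth) is A; the 5th of Bbm11 is F.
A up to F is 8 semitones, a half step narrower than a major sixth, so the interval is minor.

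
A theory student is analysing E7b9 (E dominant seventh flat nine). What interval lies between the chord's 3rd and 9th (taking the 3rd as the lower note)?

E7b9: E–G#–B–D–F.
3rd = G#; 9th = F.
G# up to F is 9 semitones, a whole step narrower than a major seventh, so the interval is diminished.

diminished seventh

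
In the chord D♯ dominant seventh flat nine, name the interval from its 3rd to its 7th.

Spelling the chord: D♯–F𝄪–A♯–C♯–E.
So we need the interval from F𝄪 up to C♯.
F𝄪 up to C♯ is 6 semitones, a half step narrower than a perfect fifth, so the interval is diminished.

diminished fifth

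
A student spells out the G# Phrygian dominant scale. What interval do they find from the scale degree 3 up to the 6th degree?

d4

G# phrygian dominant: G# A B# C# D# E F#.
So we need the interval from B# up to E.
From B# to E: 4 semitones over a fourth = diminished.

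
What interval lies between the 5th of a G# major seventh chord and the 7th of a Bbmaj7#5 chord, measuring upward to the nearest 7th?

The 5th of G# major seventh is D#; the 7th of Bbmaj7#5 is A.
From D# to A: 6 semitones over a fifth = diminished.

d5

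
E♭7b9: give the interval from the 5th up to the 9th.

diminished fifth

E♭ dominant seventh flat nine: E♭-G-B♭-D♭-F♭.
That puts B♭ below F♭.
B♭ up to F♭ is 6 semitones, a half step narrower than a perfect fifth, so the interval is diminished.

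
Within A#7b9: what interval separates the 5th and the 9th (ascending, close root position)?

diminished fifth

Spelling the chord: A#–C##–E#–G#–B.
That puts E# below B.
E# up to B is 6 semitones, a half step narrower than a perfect fifth, so the interval is diminished.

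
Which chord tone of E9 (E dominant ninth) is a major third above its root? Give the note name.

Spelling the chord: E G# B D F#.
The root is E. A major third above E is G#.
G# is the chord's 3rd.

G#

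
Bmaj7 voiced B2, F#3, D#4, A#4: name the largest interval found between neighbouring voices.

Adjacent intervals: B2→F#3 = perfect fifth; F#3→D#4 = major sixth; D#4→A#4 = perfect fifth.
The largest is F#3 to D#4, a major sixth (9 semitones).

M6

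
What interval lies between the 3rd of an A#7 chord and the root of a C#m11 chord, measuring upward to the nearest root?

The 3rd of A#7 is C##; the root of C#m11 is C#.
8 letter names make it an octave; at 11 semitones (a half step narrower than perfect) the quality is diminished.

d8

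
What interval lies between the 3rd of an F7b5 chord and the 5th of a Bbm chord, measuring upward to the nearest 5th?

minor 6th

F7b5 has A as its 3rd, and Bbm has F as its 5th.
From A to F: 8 semitones over a sixth = minor.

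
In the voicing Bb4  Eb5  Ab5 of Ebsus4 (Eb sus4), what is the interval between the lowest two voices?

perfect fourth

Those voices are Bb4 and Eb5.
From Bb to Eb is 5 semitones, exactly the perfect fourth.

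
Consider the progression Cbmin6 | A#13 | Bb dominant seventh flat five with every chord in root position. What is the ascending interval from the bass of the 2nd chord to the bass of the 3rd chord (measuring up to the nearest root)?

The roots are A# and Bb.
A# up to Bb is 0 semitones, a whole step narrower than a major second, so the interval is diminished.

diminished second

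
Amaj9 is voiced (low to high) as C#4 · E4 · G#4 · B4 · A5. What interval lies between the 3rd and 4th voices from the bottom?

minor 3rd

Those voices are G#4 and B4.
3 letter names make it a third; at 3 semitones (a half step narrower than major) the quality is minor.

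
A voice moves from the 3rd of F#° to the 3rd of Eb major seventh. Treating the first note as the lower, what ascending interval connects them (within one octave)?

The 3rd of F#° is A; the 3rd of Eb major seventh is G.
A up to G is 10 semitones, a half step narrower than a major seventh, so the interval is minor.

minor seventh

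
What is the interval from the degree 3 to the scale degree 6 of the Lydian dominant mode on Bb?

perfect fourth

The scale runs Bb C D E F G Ab.
The degree 3 is D and the degree 6 is G.
From D to G is 5 semitones, exactly the perfect fourth.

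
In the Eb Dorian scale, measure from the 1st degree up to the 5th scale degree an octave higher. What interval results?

perfect twelfth

Eb dorian: Eb F Gb Ab Bb C Db.
1st degree = Eb; scale degree 5 (up an octave) = Bb.
From Eb to Bb is 19 semitones, exactly the perfect twelfth.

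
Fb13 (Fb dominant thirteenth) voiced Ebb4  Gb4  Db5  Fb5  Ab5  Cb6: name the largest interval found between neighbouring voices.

perfect fifth

Adjacent intervals: Ebb4→Gb4 = major third; Gb4→Db5 = perfect fifth; Db5→Fb5 = minor third; Fb5→Ab5 = major third; Ab5→Cb6 = minor third.
The largest is Gb4 to Db5, a perfect fifth (7 semitones).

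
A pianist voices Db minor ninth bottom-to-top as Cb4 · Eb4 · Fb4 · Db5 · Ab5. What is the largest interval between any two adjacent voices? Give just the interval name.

major 6th

Adjacent intervals: Cb4→Eb4 = major third; Eb4→Fb4 = minor second; Fb4→Db5 = major sixth; Db5→Ab5 = perfect fifth.
The largest is Fb4 to Db5, a major sixth (9 semitones).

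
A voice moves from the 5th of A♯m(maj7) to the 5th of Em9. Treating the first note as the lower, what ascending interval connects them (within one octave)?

d5

A♯m(maj7) has E♯ as its 5th, and Em9 has B as its 5th.
E♯ up to B is 6 semitones, a half step narrower than a perfect fifth, so the interval is diminished.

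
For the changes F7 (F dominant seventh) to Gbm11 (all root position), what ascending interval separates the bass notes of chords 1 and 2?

The roots are F and Gb.
From F to Gb: 1 semitone over a second = minor.

m2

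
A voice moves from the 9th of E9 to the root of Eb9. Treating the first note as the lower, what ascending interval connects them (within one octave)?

E9 has F# as its 9th, and Eb9 has Eb as its root.
From F# to Eb: 9 semitones over a seventh = diminished.

diminished 7th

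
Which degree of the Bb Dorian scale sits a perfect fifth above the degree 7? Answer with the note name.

The scale is Bb C Db Eb F G Ab.
The degree 7 is Ab; a perfect fifth above that is Eb — scale degree 4.

Eb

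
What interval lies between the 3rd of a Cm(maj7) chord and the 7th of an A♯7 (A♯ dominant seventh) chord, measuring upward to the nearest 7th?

augmented 3rd

Cm(maj7) has E♭ as its 3rd, and A♯7 (A♯ dominant seventh) has G♯ as its 7th.
From E♭ to G♯: 5 semitones over a third = augmented.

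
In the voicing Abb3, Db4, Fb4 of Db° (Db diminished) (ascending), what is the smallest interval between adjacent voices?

minor third

Adjacent intervals: Abb3→Db4 = augmented fourth; Db4→Fb4 = minor third.
The smallest is Db4 to Fb4, a minor third (3 semitones).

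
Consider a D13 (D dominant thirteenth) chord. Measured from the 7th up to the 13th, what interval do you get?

M7

Spelling the chord: D F# A C E B.
7th = C; 13th = B.
From C to B is 11 semitones, exactly the major seventh.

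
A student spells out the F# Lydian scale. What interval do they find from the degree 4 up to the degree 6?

minor third

F# lydian: F# G# A# B# C# D# E#.
Degree 4 = B#; 6th degree = D#.
3 letter names make it a third; at 3 semitones (a half step narrower than major) the quality is minor.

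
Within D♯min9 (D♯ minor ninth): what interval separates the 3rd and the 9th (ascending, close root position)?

D♯min9 is spelled D♯-F♯-A♯-C♯-E♯.
That puts F♯ below E♯.
Counting 7 letters and 11 half steps from F♯ gives a major seventh.

major 7th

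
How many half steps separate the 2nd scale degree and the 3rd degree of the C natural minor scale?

1

The scale is C D E♭ F G A♭ B♭.
D up to E♭ is a minor second — 1 semitone.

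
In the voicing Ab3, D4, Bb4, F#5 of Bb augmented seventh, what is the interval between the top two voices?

Those voices are Bb4 and F#5.
5 letter names make it a fifth; at 8 semitones (a half step wider than perfect) the quality is augmented.

augmented fifth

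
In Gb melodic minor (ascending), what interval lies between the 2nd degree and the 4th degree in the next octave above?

The scale runs Gb Ab Bbb Cb Db Eb F.
That puts Ab below Cb.
10 letter names make it a tenth; at 15 semitones (a half step narrower than major) the quality is minor.

minor 10th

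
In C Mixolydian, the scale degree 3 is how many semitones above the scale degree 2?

The scale is C D E F G A Bb.
D up to E is a major second — 2 semitones.

2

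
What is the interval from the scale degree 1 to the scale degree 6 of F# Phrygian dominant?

minor 6th

Spelling F# Phrygian dominant: F# G A# B C# D E.
Scale degree 1 = F#; 6th degree = D.
6 letter names make it a sixth; at 8 semitones (a half step narrower than major) the quality is minor.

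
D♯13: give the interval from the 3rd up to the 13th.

D♯13 is spelled D♯, F𝄪, A♯, C♯, E♯, B♯.
So we need the interval from F𝄪 up to B♯.
F𝄪 up to B♯ spans 11 letter names and 17 semitones — a perfect eleventh.

P11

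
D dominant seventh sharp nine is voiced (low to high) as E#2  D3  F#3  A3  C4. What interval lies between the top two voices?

minor 3rd

Those voices are A3 and C4.
From A to C: 3 semitones over a third = minor.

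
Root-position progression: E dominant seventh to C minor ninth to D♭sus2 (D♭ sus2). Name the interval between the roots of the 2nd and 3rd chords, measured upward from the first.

m2

The roots are C and D♭.
From C to D♭: 1 semitone over a second = minor.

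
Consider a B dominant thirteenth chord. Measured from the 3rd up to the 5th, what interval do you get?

The chord tones of B13 are B-D♯-F♯-A-C♯-G♯.
So we need the interval from D♯ up to F♯.
From D♯ to F♯: 3 semitones over a third = minor.

minor third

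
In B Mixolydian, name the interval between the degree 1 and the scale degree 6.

major sixth

The scale runs B C# D# E F# G# A.
The degree 1 is B and the 6th degree is G#.
From B to G# is 9 semitones, exactly the major sixth.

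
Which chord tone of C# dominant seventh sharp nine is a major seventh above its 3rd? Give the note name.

C#7#9: C#–E#–G#–B–D##.
The 3rd is E#. A major seventh above E# is D##.
D## is the chord's 9th.

D##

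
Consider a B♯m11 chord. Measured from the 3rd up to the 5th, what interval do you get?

major 3rd

Spelling the chord: B♯ D♯ F𝄪 A♯ C𝄪 E♯.
3rd = D♯; 5th = F𝄪.
D♯ up to F𝄪 spans 3 letter names and 4 semitones — a major third.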